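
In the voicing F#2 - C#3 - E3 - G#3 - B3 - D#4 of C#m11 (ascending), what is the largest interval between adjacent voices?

perfect fifth

Adjacent intervals: F#2→C#3 = perfect fifth; C#3→E3 = minor third; E3→G#3 = major third; G#3→B3 = minor third; B3→D#4 = major third.
The largest is F#2 to C#3, a perfect fifth (7 semitones).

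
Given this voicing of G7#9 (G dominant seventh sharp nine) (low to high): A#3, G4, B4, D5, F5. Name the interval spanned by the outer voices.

diminished thirteenth

The outer voices are A#3 and F5.
A# up to F is 19 semitones, a whole step narrower than a major thirteenth, so the interval is diminished.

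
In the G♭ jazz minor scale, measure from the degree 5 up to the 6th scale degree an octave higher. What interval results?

major 9th

The scale runs G♭ A♭ B𝄫 C♭ D♭ E♭ F.
That puts D♭ below E♭.
Counting 9 letters and 14 half steps from D♭ gives a major ninth.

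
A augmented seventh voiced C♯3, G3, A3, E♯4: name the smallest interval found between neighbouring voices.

M2

Adjacent intervals: C♯3→G3 = diminished fifth; G3→A3 = major second; A3→E♯4 = augmented fifth.
The smallest is G3 to A3, a major second (2 semitones).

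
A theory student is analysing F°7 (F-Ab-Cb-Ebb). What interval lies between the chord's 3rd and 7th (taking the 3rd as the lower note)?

The 3rd is Ab and the 7th is Ebb.
From Ab to Ebb: 6 semitones over a fifth = diminished.

diminished 5th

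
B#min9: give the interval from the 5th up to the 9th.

Spelling the chord: B#, D#, F##, A#, C##.
The 5th is F## and the 9th is C##.
From F## to C## is 7 semitones, exactly the perfect fifth.

perfect fifth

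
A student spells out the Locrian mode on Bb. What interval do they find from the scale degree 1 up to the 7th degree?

minor seventh

Bb locrian: Bb Cb Db Eb Fb Gb Ab.
So we need the interval from Bb up to Ab.
7 letter names make it a seventh; at 10 semitones (a half step narrower than major) the quality is minor.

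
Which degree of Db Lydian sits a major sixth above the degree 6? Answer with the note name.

G

The scale is Db Eb F G Ab Bb C.
The degree 6 is Bb; a major sixth above that is G — scale degree 4.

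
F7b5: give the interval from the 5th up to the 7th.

F7b5 is spelled F, A, Cb, Eb.
The 5th is Cb and the 7th is Eb.
Cb up to Eb spans 3 letter names and 4 semitones — a major third.

major 3rd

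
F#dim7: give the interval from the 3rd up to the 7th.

F#dim7 (F# diminished seventh): F#, A, C, Eb.
The 3rd is A and the 7th is Eb.
5 letter names make it a fifth; at 6 semitones (a half step narrower than perfect) the quality is diminished.

diminished fifth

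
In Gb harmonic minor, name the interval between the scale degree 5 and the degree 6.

Gb harmonic minor: Gb Ab Bbb Cb Db Ebb F.
So we need the interval from Db up to Ebb.
Db up to Ebb is 1 semitone, a half step narrower than a major second, so the interval is minor.

minor second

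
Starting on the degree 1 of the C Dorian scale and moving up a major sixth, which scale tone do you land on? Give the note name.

The scale is C D E♭ F G A B♭.
The degree 1 is C; a major sixth above that is A — scale degree 6.

A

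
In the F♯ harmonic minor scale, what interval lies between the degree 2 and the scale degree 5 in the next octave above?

perfect eleventh

F♯ harmonic minor: F♯ G♯ A B C♯ D E♯.
That puts G♯ below C♯.
G♯ up to C♯ spans 11 letter names and 17 semitones — a perfect eleventh.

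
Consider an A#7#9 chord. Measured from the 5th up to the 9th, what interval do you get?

Spelling the chord: A#–C##–E#–G#–B##.
So we need the interval from E# up to B##.
E# up to B## is 8 semitones, a half step wider than a perfect fifth, so the interval is augmented.

A5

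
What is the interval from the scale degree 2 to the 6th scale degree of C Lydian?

The scale runs C D E F# G A B.
So we need the interval from D up to A.
From D to A is 7 semitones, exactly the perfect fifth.

perfect fifth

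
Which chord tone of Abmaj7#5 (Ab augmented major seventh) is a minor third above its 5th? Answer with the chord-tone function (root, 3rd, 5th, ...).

7th

Abmaj7#5 (Ab augmented major seventh) is spelled Ab C E G.
The 5th is E. A minor third above E is G.
G is the chord's 7th.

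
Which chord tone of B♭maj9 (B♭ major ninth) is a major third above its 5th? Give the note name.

A

Spelling the chord: B♭-D-F-A-C.
The 5th is F. A major third above F is A.
A is the chord's 7th.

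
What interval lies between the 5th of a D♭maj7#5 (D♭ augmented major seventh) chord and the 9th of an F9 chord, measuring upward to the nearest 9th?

m7

The 5th of D♭maj7#5 (D♭ augmented major seventh) is A; the 9th of F9 is G.
From A to G: 10 semitones over a seventh = minor.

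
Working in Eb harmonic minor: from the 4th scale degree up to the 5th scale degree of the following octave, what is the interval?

The scale runs Eb F Gb Ab Bb Cb D.
That puts Ab below Bb.
Ab up to Bb spans 9 letter names and 14 semitones — a major ninth.

major ninth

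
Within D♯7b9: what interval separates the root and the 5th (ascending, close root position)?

perfect fifth

D♯7b9: D♯–F𝄪–A♯–C♯–E.
That puts D♯ below A♯.
D♯ up to A♯ spans 5 letter names and 7 semitones — a perfect fifth.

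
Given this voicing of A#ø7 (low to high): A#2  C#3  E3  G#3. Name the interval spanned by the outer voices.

The outer voices are A#2 and G#3.
A# up to G# is 10 semitones, a half step narrower than a major seventh, so the interval is minor.

minor seventh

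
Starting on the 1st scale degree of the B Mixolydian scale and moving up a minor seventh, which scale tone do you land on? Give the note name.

The scale is B C# D# E F# G# A.
The 1st scale degree is B; a minor seventh above that is A — scale degree 7.

A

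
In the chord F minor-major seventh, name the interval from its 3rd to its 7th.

Spelling the chord: F–Ab–C–E.
So we need the interval from Ab up to E.
Ab up to E is 8 semitones, a half step wider than a perfect fifth, so the interval is augmented.

augmented fifth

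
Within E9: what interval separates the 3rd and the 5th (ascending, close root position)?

E9 (E dominant ninth): E-G♯-B-D-F♯.
That puts G♯ below B.
3 letter names make it a third; at 3 semitones (a half step narrower than major) the quality is minor.

minor third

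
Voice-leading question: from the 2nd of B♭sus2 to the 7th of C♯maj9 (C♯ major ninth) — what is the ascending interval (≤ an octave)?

B♭sus2 has C as its 2nd, and C♯maj9 (C♯ major ninth) has B♯ as its 7th.
From C to B♯: 12 semitones over a seventh = augmented.

augmented seventh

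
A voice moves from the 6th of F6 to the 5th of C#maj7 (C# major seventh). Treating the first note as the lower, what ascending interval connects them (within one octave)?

F6 has D as its 6th, and C#maj7 (C# major seventh) has G# as its 5th.
From D to G#: 6 semitones over a fourth = augmented.

augmented fourth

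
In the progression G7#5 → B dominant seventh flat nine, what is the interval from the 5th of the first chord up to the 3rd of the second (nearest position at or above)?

G7#5 has D# as its 5th, and B dominant seventh flat nine has D# as its 3rd.
Counting 1 letters and 0 half steps from D# gives a perfect unison.

P1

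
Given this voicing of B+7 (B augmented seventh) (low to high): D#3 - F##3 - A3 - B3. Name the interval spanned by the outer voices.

The outer voices are D#3 and B3.
D# up to B is 8 semitones, a half step narrower than a major sixth, so the interval is minor.

minor sixth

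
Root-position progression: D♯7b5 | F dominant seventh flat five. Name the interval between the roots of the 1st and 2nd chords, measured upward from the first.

The roots are D♯ and F.
3 letter names make it a third; at 2 semitones (a whole step narrower than major) the quality is diminished.

diminished third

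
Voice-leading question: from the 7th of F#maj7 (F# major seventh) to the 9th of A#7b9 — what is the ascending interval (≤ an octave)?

The 7th of F#maj7 (F# major seventh) is E#; the 9th of A#7b9 is B.
5 letter names make it a fifth; at 6 semitones (a half step narrower than perfect) the quality is diminished.

d5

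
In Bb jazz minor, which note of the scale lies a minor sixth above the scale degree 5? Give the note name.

Db

The scale is Bb C Db Eb F G A.
The scale degree 5 is F; a minor sixth above that is Db — scale degree 3.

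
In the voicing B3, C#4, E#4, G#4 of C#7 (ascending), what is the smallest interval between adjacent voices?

major second

Adjacent intervals: B3→C#4 = major second; C#4→E#4 = major third; E#4→G#4 = minor third.
The smallest is B3 to C#4, a major second (2 semitones).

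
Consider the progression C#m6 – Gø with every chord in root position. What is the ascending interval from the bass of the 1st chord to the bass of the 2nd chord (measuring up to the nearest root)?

The roots are C# and G.
C# up to G is 6 semitones, a half step narrower than a perfect fifth, so the interval is diminished.

diminished 5th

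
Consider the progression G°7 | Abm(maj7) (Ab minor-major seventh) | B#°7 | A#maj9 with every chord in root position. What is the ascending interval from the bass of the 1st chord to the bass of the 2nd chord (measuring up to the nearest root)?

m2

The roots are G and Ab.
2 letter names make it a second; at 1 semitone (a half step narrower than major) the quality is minor.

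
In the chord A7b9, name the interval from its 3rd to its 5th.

minor third

A7b9 (A dominant seventh flat nine) is spelled A C# E G Bb.
The 3rd is C# and the 5th is E.
3 letter names make it a third; at 3 semitones (a half step narrower than major) the quality is minor.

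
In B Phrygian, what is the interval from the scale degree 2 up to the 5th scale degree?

B phrygian: B C D E F# G A.
So we need the interval from C up to F#.
C up to F# is 6 semitones, a half step wider than a perfect fourth, so the interval is augmented.

augmented fourth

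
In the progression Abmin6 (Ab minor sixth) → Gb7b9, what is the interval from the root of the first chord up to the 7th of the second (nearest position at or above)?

minor sixth

The root of Abmin6 (Ab minor sixth) is Ab; the 7th of Gb7b9 is Fb.
Ab up to Fb is 8 semitones, a half step narrower than a major sixth, so the interval is minor.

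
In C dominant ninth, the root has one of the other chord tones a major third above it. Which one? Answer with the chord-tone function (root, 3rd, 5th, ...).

3rd

The chord tones of C9 (C dominant ninth) are C E G Bb D.
The root is C. A major third above C is E.
E is the chord's 3rd.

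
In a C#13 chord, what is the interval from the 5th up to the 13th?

major 9th

C#13 (C# dominant thirteenth): C#, E#, G#, B, D#, A#.
The 5th is G# and the 13th is A#.
Counting 9 letters and 14 half steps from G# gives a major ninth.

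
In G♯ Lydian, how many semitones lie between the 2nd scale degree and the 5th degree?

The scale is G♯ A♯ B♯ C𝄪 D♯ E♯ F𝄪.
A♯ up to D♯ is a perfect fourth — 5 semitones.

5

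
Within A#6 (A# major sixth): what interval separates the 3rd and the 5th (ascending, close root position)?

minor third

Spelling the chord: A#, C##, E#, F##.
So we need the interval from C## up to E#.
3 letter names make it a third; at 3 semitones (a half step narrower than major) the quality is minor.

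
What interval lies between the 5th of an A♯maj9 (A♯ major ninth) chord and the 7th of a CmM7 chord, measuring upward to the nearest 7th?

diminished 5th

A♯maj9 (A♯ major ninth) has E♯ as its 5th, and CmM7 has B as its 7th.
From E♯ to B: 6 semitones over a fifth = diminished.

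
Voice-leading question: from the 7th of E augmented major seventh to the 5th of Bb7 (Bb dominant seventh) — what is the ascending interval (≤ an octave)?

E augmented major seventh has D# as its 7th, and Bb7 (Bb dominant seventh) has F as its 5th.
D# up to F is 2 semitones, a whole step narrower than a major third, so the interval is diminished.

diminished third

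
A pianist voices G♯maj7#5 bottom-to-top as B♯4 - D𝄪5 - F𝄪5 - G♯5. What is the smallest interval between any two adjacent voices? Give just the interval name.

Adjacent intervals: B♯4→D𝄪5 = major third; D𝄪5→F𝄪5 = minor third; F𝄪5→G♯5 = minor second.
The smallest is F𝄪5 to G♯5, a minor second (1 semitone).

minor second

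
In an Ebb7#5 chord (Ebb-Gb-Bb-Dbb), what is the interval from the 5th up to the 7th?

The 5th is Bb and the 7th is Dbb.
Bb up to Dbb is 2 semitones, a whole step narrower than a major third, so the interval is diminished.

diminished third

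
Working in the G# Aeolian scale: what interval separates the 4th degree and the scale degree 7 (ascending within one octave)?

P4

The scale runs G# A# B C# D# E F#.
4th degree = C#; 7th degree = F#.
Counting 4 letters and 5 half steps from C# gives a perfect fourth.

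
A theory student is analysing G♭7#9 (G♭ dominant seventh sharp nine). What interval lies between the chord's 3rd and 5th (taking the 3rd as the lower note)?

The chord tones of G♭7#9 (G♭ dominant seventh sharp nine) are G♭–B♭–D♭–F♭–A.
So we need the interval from B♭ up to D♭.
B♭ up to D♭ is 3 semitones, a half step narrower than a major third, so the interval is minor.

m3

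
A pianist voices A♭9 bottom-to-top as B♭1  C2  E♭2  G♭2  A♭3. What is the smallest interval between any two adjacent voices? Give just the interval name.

Adjacent intervals: B♭1→C2 = major second; C2→E♭2 = minor third; E♭2→G♭2 = minor third; G♭2→A♭3 = major ninth.
The smallest is B♭1 to C2, a major second (2 semitones).

major second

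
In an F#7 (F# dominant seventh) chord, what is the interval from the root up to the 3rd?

F#7: F#, A#, C#, E.
That puts F# below A#.
From F# to A# is 4 semitones, exactly the major third.

M3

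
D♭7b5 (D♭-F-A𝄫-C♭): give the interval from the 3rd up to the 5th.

diminished third

3rd = F; 5th = A𝄫.
3 letter names make it a third; at 2 semitones (a whole step narrower than major) the quality is diminished.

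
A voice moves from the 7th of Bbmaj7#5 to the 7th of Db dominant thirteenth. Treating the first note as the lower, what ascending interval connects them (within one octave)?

Bbmaj7#5 has A as its 7th, and Db dominant thirteenth has Cb as its 7th.
A up to Cb is 2 semitones, a whole step narrower than a major third, so the interval is diminished.

diminished third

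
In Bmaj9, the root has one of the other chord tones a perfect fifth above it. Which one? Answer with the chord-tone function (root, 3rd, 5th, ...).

5th

Bmaj9 (B major ninth) is spelled B-D♯-F♯-A♯-C♯.
The root is B. A perfect fifth above B is F♯.
F♯ is the chord's 5th.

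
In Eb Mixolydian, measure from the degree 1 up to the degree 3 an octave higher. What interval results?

major tenth

The scale runs Eb F G Ab Bb C Db.
Degree 1 = Eb; scale degree 3 (up an octave) = G.
From Eb to G is 16 semitones, exactly the major tenth.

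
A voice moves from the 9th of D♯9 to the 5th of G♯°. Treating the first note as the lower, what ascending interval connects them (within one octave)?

diminished 7th

D♯9 has E♯ as its 9th, and G♯° has D as its 5th.
From E♯ to D: 9 semitones over a seventh = diminished.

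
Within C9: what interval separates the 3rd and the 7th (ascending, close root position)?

diminished 5th

C9: C E G Bb D.
The 3rd is E and the 7th is Bb.
From E to Bb: 6 semitones over a fifth = diminished.
This 3–7 tritone is the characteristic tension at the heart of the dominant sound.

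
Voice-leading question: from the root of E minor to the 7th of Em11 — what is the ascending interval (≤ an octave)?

m7

E minor has E as its root, and Em11 has D as its 7th.
7 letter names make it a seventh; at 10 semitones (a half step narrower than major) the quality is minor.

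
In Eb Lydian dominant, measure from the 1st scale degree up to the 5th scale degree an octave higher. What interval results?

Spelling Eb Lydian dominant: Eb F G A Bb C Db.
That puts Eb below Bb.
From Eb to Bb is 19 semitones, exactly the perfect twelfth.

P12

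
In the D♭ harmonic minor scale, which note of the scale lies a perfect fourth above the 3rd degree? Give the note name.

The scale is D♭ E♭ F♭ G♭ A♭ B𝄫 C.
The 3rd degree is F♭; a perfect fourth above that is B𝄫 — scale degree 6.

Bbb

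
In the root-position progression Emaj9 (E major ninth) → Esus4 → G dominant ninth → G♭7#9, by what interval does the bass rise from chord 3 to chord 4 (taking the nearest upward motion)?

The roots are G and G♭.
8 letter names make it an octave; at 11 semitones (a half step narrower than perfect) the quality is diminished.

diminished octave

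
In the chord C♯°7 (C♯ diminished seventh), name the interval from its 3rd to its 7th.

Spelling the chord: C♯-E-G-B♭.
3rd = E; 7th = B♭.
E up to B♭ is 6 semitones, a half step narrower than a perfect fifth, so the interval is diminished.

diminished fifth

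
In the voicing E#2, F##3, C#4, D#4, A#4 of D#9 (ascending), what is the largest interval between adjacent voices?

major 9th

Adjacent intervals: E#2→F##3 = major ninth; F##3→C#4 = diminished fifth; C#4→D#4 = major second; D#4→A#4 = perfect fifth.
The largest is E#2 to F##3, a major ninth (14 semitones).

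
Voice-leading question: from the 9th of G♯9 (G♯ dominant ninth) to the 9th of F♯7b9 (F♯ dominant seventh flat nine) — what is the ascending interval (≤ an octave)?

d7

The 9th of G♯9 (G♯ dominant ninth) is A♯; the 9th of F♯7b9 (F♯ dominant seventh flat nine) is G.
A♯ up to G is 9 semitones, a whole step narrower than a major seventh, so the interval is diminished.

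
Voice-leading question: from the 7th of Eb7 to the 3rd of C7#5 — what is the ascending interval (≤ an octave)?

A2

The 7th of Eb7 is Db; the 3rd of C7#5 is E.
From Db to E: 3 semitones over a second = augmented.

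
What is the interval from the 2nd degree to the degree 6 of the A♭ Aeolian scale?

diminished fifth

Spelling the A♭ Aeolian scale: A♭ B♭ C♭ D♭ E♭ F♭ G♭.
That puts B♭ below F♭.
B♭ up to F♭ is 6 semitones, a half step narrower than a perfect fifth, so the interval is diminished.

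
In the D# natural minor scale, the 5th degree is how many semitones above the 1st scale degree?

7

The scale is D# E# F# G# A# B C#.
D# up to A# is a perfect fifth — 7 semitones.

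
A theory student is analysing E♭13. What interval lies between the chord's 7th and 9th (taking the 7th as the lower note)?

major third

E♭13 (E♭ dominant thirteenth): E♭–G–B♭–D♭–F–C.
7th = D♭; 9th = F.
From D♭ to F is 4 semitones, exactly the major third.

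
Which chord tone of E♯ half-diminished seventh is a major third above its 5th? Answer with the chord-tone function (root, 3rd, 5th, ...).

E♯ half-diminished seventh is spelled E♯ G♯ B D♯.
The 5th is B. A major third above B is D♯.
D♯ is the chord's 7th.

7th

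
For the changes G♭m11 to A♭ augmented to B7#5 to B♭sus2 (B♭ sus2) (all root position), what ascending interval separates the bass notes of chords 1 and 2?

The roots are G♭ and A♭.
From G♭ to A♭ is 2 semitones, exactly the major second.

major second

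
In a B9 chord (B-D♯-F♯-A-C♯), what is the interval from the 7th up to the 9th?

7th = A; 9th = C♯.
A up to C♯ spans 3 letter names and 4 semitones — a major third.

M3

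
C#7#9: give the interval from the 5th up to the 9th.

augmented fifth

Spelling the chord: C#–E#–G#–B–D##.
The 5th is G# and the 9th is D##.
From G# to D##: 8 semitones over a fifth = augmented.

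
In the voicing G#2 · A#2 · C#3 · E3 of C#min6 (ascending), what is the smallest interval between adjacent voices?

Adjacent intervals: G#2→A#2 = major second; A#2→C#3 = minor third; C#3→E3 = minor third.
The smallest is G#2 to A#2, a major second (2 semitones).

major 2nd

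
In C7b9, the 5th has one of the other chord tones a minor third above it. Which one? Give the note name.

Spelling the chord: C E G Bb Db.
The 5th is G. A minor third above G is Bb.
Bb is the chord's 7th.

Bb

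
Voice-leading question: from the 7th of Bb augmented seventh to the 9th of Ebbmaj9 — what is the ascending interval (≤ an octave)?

Bb augmented seventh has Ab as its 7th, and Ebbmaj9 has Fb as its 9th.
6 letter names make it a sixth; at 8 semitones (a half step narrower than major) the quality is minor.

minor sixth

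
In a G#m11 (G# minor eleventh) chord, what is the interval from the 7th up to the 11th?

P5

The chord tones of G# minor eleventh are G#-B-D#-F#-A#-C#.
That puts F# below C#.
From F# to C# is 7 semitones, exactly the perfect fifth.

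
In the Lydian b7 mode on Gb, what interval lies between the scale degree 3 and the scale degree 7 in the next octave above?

Spelling the Lydian b7 mode on Gb: Gb Ab Bb C Db Eb Fb.
Scale degree 3 = Bb; 7th degree (up an octave) = Fb.
12 letter names make it a twelfth; at 18 semitones (a half step narrower than perfect) the quality is diminished.

diminished twelfth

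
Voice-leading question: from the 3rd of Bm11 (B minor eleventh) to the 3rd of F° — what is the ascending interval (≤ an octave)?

Bm11 (B minor eleventh) has D as its 3rd, and F° has A♭ as its 3rd.
D up to A♭ is 6 semitones, a half step narrower than a perfect fifth, so the interval is diminished.

diminished fifth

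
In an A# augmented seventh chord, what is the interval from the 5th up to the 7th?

diminished 3rd

A# augmented seventh is spelled A#, C##, E##, G#.
The 5th is E## and the 7th is G#.
From E## to G#: 2 semitones over a third = diminished.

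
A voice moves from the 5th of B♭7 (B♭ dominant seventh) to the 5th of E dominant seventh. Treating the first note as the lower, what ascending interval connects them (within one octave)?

A4

B♭7 (B♭ dominant seventh) has F as its 5th, and E dominant seventh has B as its 5th.
4 letter names make it a fourth; at 6 semitones (a half step wider than perfect) the quality is augmented.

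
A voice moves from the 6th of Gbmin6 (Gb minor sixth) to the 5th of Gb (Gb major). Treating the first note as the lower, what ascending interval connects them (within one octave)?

minor seventh

The 6th of Gbmin6 (Gb minor sixth) is Eb; the 5th of Gb (Gb major) is Db.
7 letter names make it a seventh; at 10 semitones (a half step narrower than major) the quality is minor.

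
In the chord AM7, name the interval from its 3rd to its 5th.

Amaj7: A, C#, E, G#.
That puts C# below E.
C# up to E is 3 semitones, a half step narrower than a major third, so the interval is minor.

minor third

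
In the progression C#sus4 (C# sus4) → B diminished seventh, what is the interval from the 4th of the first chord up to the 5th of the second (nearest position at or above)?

C#sus4 (C# sus4) has F# as its 4th, and B diminished seventh has F as its 5th.
From F# to F: 11 semitones over an octave = diminished.

diminished octave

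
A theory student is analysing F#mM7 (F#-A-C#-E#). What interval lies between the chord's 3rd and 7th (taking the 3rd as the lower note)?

augmented fifth

So we need the interval from A up to E#.
From A to E#: 8 semitones over a fifth = augmented.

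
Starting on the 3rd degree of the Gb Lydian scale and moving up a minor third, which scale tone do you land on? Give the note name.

The scale is Gb Ab Bb C Db Eb F.
The 3rd degree is Bb; a minor third above that is Db — scale degree 5.

Db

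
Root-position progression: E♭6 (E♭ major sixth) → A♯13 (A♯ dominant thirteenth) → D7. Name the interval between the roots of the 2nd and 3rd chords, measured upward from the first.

d4

The roots are A♯ and D.
A♯ up to D is 4 semitones, a half step narrower than a perfect fourth, so the interval is diminished.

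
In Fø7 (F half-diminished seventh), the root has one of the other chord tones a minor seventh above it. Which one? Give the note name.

Spelling the chord: F Ab Cb Eb.
The root is F. A minor seventh above F is Eb.
Eb is the chord's 7th.

Eb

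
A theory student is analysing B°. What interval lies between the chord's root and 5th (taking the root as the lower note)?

The chord tones of Bdim are B D F.
That puts B below F.
5 letter names make it a fifth; at 6 semitones (a half step narrower than perfect) the quality is diminished.

diminished fifth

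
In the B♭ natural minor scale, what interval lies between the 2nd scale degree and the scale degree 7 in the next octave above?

minor thirteenth

Spelling the B♭ natural minor scale: B♭ C D♭ E♭ F G♭ A♭.
That puts C below A♭.
13 letter names make it a thirteenth; at 20 semitones (a half step narrower than major) the quality is minor.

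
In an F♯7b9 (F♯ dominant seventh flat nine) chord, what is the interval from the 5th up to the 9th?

Spelling the chord: F♯, A♯, C♯, E, G.
So we need the interval from C♯ up to G.
5 letter names make it a fifth; at 6 semitones (a half step narrower than perfect) the quality is diminished.

diminished fifth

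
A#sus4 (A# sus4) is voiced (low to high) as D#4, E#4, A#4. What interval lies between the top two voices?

Those voices are E#4 and A#4.
Counting 4 letters and 5 half steps from E# gives a perfect fourth.

perfect fourth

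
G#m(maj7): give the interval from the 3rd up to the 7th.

augmented 5th

The chord tones of G#mM7 are G#–B–D#–F##.
So we need the interval from B up to F##.
5 letter names make it a fifth; at 8 semitones (a half step wider than perfect) the quality is augmented.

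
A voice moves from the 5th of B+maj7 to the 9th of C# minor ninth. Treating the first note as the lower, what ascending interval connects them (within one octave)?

The 5th of B+maj7 is F##; the 9th of C# minor ninth is D#.
F## up to D# is 8 semitones, a half step narrower than a major sixth, so the interval is minor.

minor sixth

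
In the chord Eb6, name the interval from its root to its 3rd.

major 3rd

The chord tones of Eb6 are Eb G Bb C.
That puts Eb below G.
From Eb to G is 4 semitones, exactly the major third.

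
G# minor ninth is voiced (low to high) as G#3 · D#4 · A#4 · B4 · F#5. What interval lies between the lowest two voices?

Those voices are G#3 and D#4.
Counting 5 letters and 7 half steps from G# gives a perfect fifth.

perfect fifth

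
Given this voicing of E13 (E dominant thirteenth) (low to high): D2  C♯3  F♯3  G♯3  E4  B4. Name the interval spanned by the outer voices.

The outer voices are D2 and B4.
Counting 20 letters and 33 half steps from D gives a major 20th.

major 20th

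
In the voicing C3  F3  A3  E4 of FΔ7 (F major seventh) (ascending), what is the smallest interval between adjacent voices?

major third

Adjacent intervals: C3→F3 = perfect fourth; F3→A3 = major third; A3→E4 = perfect fifth.
The smallest is F3 to A3, a major third (4 semitones).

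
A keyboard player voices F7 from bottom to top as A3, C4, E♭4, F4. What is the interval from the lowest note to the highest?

The outer voices are A3 and F4.
6 letter names make it a sixth; at 8 semitones (a half step narrower than major) the quality is minor.

minor sixth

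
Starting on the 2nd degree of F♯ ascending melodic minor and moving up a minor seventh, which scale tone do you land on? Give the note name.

F#

The scale is F♯ G♯ A B C♯ D♯ E♯.
The 2nd degree is G♯; a minor seventh above that is F♯ — scale degree 1.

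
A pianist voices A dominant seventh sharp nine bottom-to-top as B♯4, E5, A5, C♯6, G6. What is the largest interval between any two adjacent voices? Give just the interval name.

diminished 5th

Adjacent intervals: B♯4→E5 = diminished fourth; E5→A5 = perfect fourth; A5→C♯6 = major third; C♯6→G6 = diminished fifth.
The largest is C♯6 to G6, a diminished fifth (6 semitones).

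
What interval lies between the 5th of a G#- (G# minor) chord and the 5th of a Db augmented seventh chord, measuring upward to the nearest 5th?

The 5th of G#- (G# minor) is D#; the 5th of Db augmented seventh is A.
5 letter names make it a fifth; at 6 semitones (a half step narrower than perfect) the quality is diminished.

diminished 5th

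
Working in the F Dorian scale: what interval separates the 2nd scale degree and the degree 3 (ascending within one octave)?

The scale runs F G A♭ B♭ C D E♭.
That puts G below A♭.
G up to A♭ is 1 semitone, a half step narrower than a major second, so the interval is minor.

minor second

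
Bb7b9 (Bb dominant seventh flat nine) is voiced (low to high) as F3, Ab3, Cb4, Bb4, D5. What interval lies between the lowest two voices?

minor third

Those voices are F3 and Ab3.
From F to Ab: 3 semitones over a third = minor.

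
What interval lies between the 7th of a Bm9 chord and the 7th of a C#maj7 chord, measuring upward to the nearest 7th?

The 7th of Bm9 is A; the 7th of C#maj7 is B#.
From A to B#: 3 semitones over a second = augmented.

augmented second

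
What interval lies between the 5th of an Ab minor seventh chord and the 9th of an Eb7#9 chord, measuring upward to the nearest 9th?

A2

Ab minor seventh has Eb as its 5th, and Eb7#9 has F# as its 9th.
Eb up to F# is 3 semitones, a half step wider than a major second, so the interval is augmented.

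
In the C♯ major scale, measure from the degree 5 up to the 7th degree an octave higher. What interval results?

major 10th

Spelling the C♯ major scale: C♯ D♯ E♯ F♯ G♯ A♯ B♯.
So we need the interval from G♯ up to B♯.
G♯ up to B♯ spans 10 letter names and 16 semitones — a major tenth.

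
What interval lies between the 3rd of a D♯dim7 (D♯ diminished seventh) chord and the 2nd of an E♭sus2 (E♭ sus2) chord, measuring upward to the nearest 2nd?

D♯dim7 (D♯ diminished seventh) has F♯ as its 3rd, and E♭sus2 (E♭ sus2) has F as its 2nd.
F♯ up to F is 11 semitones, a half step narrower than a perfect octave, so the interval is diminished.

diminished octave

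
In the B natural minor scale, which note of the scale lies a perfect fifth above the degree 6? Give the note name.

D

The scale is B C♯ D E F♯ G A.
The degree 6 is G; a perfect fifth above that is D — scale degree 3.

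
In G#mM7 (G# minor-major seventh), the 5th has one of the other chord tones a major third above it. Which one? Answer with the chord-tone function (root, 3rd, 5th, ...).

G# minor-major seventh is spelled G#–B–D#–F##.
The 5th is D#. A major third above D# is F##.
F## is the chord's 7th.

7th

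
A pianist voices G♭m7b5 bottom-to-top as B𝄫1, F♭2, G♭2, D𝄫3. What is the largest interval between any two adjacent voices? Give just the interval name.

Adjacent intervals: B𝄫1→F♭2 = perfect fifth; F♭2→G♭2 = major second; G♭2→D𝄫3 = diminished fifth.
The largest is B𝄫1 to F♭2, a perfect fifth (7 semitones).

perfect fifth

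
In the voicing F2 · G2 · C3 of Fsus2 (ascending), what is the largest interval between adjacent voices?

Adjacent intervals: F2→G2 = major second; G2→C3 = perfect fourth.
The largest is G2 to C3, a perfect fourth (5 semitones).

P4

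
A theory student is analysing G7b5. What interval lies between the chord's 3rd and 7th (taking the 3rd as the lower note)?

diminished fifth

G7b5 is spelled G-B-Db-F.
So we need the interval from B up to F.
B up to F is 6 semitones, a half step narrower than a perfect fifth, so the interval is diminished.
This 3–7 tritone is the characteristic tension at the heart of the dominant sound.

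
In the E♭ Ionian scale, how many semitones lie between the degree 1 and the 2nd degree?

2

The scale is E♭ F G A♭ B♭ C D.
E♭ up to F is a major second — 2 semitones.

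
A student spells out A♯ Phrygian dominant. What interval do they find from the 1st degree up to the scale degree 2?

Spelling A♯ Phrygian dominant: A♯ B C𝄪 D♯ E♯ F♯ G♯.
That puts A♯ below B.
2 letter names make it a second; at 1 semitone (a half step narrower than major) the quality is minor.

minor second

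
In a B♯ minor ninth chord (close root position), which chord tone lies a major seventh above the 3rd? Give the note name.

Spelling the chord: B♯, D♯, F𝄪, A♯, C𝄪.
The 3rd is D♯. A major seventh above D♯ is C𝄪.
C𝄪 is the chord's 9th.

C##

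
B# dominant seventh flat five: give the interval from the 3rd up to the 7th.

diminished fifth

Spelling the chord: B#, D##, F#, A#.
That puts D## below A#.
5 letter names make it a fifth; at 6 semitones (a half step narrower than perfect) the quality is diminished.
That tritone between 3rd and 7th is what gives the dominant seventh its pull toward resolution.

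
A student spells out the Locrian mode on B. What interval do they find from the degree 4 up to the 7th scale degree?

Spelling the Locrian mode on B: B C D E F G A.
Degree 4 = E; degree 7 = A.
Counting 4 letters and 5 half steps from E gives a perfect fourth.

P4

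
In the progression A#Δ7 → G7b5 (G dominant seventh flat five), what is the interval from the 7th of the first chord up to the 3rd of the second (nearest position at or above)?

The 7th of A#Δ7 is G##; the 3rd of G7b5 (G dominant seventh flat five) is B.
3 letter names make it a third; at 2 semitones (a whole step narrower than major) the quality is diminished.

d3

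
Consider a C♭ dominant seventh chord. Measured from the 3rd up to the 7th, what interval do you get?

diminished fifth

C♭7 (C♭ dominant seventh) is spelled C♭, E♭, G♭, B𝄫.
3rd = E♭; 7th = B𝄫.
From E♭ to B𝄫: 6 semitones over a fifth = diminished.
That tritone between 3rd and 7th is what gives the dominant seventh its pull toward resolution.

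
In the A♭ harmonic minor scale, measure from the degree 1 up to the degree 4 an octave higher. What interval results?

P11

Spelling the A♭ harmonic minor scale: A♭ B♭ C♭ D♭ E♭ F♭ G.
Degree 1 = A♭; scale degree 4 (up an octave) = D♭.
Counting 11 letters and 17 half steps from A♭ gives a perfect eleventh.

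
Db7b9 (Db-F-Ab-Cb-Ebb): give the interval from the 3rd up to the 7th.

diminished 5th

3rd = F; 7th = Cb.
5 letter names make it a fifth; at 6 semitones (a half step narrower than perfect) the quality is diminished.
This 3–7 tritone is the characteristic tension at the heart of the dominant sound.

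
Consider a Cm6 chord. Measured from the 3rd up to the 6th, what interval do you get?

The chord tones of Cm6 (C minor sixth) are C–E♭–G–A.
The 3rd is E♭ and the 6th is A.
E♭ up to A is 6 semitones, a half step wider than a perfect fourth, so the interval is augmented.

augmented fourth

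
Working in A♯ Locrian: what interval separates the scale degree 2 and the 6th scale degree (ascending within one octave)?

A♯ locrian: A♯ B C♯ D♯ E F♯ G♯.
That puts B below F♯.
B up to F♯ spans 5 letter names and 7 semitones — a perfect fifth.

P5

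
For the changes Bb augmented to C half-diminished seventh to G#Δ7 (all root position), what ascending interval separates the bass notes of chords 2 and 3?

The roots are C and G#.
C up to G# is 8 semitones, a half step wider than a perfect fifth, so the interval is augmented.

augmented fifth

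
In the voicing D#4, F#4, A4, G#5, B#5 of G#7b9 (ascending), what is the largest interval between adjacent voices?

Adjacent intervals: D#4→F#4 = minor third; F#4→A4 = minor third; A4→G#5 = major seventh; G#5→B#5 = major third.
The largest is A4 to G#5, a major seventh (11 semitones).

major 7th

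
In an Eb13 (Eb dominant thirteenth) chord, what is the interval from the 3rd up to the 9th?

The chord tones of Eb13 are Eb, G, Bb, Db, F, C.
3rd = G; 9th = F.
G up to F is 10 semitones, a half step narrower than a major seventh, so the interval is minor.

m7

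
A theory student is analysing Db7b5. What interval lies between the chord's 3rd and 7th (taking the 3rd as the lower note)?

diminished fifth

The chord tones of Db7b5 (Db dominant seventh flat five) are Db-F-Abb-Cb.
That puts F below Cb.
F up to Cb is 6 semitones, a half step narrower than a perfect fifth, so the interval is diminished.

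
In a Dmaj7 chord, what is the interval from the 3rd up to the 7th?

P5

The chord tones of Dmaj7 are D-F#-A-C#.
3rd = F#; 7th = C#.
From F# to C# is 7 semitones, exactly the perfect fifth.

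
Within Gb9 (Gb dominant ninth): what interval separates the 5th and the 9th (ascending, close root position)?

P5

Spelling the chord: Gb–Bb–Db–Fb–Ab.
That puts Db below Ab.
Counting 5 letters and 7 half steps from Db gives a perfect fifth.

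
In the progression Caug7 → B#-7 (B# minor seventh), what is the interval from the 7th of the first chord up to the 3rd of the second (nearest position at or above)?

Caug7 has Bb as its 7th, and B#-7 (B# minor seventh) has D# as its 3rd.
Bb up to D# is 5 semitones, a half step wider than a major third, so the interval is augmented.

augmented 3rd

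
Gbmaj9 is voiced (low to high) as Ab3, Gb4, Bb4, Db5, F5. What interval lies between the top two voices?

Those voices are Db5 and F5.
Counting 3 letters and 4 half steps from Db gives a major third.

major third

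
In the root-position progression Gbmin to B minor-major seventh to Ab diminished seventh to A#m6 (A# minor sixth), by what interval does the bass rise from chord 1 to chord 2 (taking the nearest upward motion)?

augmented third

The roots are Gb and B.
Gb up to B is 5 semitones, a half step wider than a major third, so the interval is augmented.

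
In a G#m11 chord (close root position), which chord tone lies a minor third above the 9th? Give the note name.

G#m11 is spelled G#-B-D#-F#-A#-C#.
The 9th is A#. A minor third above A# is C#.
C# is the chord's 11th.

C#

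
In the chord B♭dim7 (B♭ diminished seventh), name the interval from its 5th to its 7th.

B♭ diminished seventh: B♭ D♭ F♭ A𝄫.
That puts F♭ below A𝄫.
From F♭ to A𝄫: 3 semitones over a third = minor.

m3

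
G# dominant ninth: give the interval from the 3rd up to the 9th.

G#9 is spelled G# B# D# F# A#.
That puts B# below A#.
From B# to A#: 10 semitones over a seventh = minor.

minor seventh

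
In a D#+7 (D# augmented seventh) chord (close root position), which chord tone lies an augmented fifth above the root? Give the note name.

Spelling the chord: D# F## A## C#.
The root is D#. An augmented fifth above D# is A##.
A## is the chord's 5th.

A##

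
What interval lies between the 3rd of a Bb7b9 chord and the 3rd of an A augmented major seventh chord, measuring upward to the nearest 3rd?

major seventh

Bb7b9 has D as its 3rd, and A augmented major seventh has C# as its 3rd.
D up to C# spans 7 letter names and 11 semitones — a major seventh.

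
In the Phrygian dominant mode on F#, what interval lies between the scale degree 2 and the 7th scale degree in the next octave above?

major thirteenth

F# phrygian dominant: F# G A# B C# D E.
That puts G below E.
G up to E spans 13 letter names and 21 semitones — a major thirteenth.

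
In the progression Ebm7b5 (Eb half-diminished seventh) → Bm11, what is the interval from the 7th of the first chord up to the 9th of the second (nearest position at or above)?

augmented 7th

Ebm7b5 (Eb half-diminished seventh) has Db as its 7th, and Bm11 has C# as its 9th.
7 letter names make it a seventh; at 12 semitones (a half step wider than major) the quality is augmented.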